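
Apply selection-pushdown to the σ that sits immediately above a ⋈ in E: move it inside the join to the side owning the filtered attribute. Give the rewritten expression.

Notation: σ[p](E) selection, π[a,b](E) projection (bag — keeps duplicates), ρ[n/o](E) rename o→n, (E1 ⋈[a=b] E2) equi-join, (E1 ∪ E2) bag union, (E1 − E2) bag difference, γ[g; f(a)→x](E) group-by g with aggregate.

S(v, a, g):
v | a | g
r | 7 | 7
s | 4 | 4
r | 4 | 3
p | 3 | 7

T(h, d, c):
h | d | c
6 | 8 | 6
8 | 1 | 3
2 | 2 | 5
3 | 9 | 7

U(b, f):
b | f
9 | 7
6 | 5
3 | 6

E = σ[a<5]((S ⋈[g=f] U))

σ filters on a, owned by the left side.
E' = (σ[a<5](S) ⋈[g=f] U)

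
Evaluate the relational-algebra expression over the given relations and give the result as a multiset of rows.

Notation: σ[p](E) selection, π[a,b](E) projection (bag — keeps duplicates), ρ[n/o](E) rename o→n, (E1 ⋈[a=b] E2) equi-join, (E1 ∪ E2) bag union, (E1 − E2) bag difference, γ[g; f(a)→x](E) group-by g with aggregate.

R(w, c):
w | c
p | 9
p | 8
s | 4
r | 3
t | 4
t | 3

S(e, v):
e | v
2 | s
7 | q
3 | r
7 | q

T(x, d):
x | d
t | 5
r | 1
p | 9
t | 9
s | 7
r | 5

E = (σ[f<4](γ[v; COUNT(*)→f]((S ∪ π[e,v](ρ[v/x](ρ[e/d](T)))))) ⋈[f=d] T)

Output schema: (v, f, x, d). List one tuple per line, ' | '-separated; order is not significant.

Subexpression sizes:
  S → 4
  T → 6
  ρ[e/d](T) → 6
  ρ[v/x](ρ[e/d](T)) → 6
  π[e,v](ρ[v/x](ρ[e/d](T))) → 6
  (S ∪ π[e,v](ρ[v/x](ρ[e/d](T)))) → 10
  γ[v; COUNT(*)→f]((S ∪ π[e,v](ρ[v/x](ρ[e/d](T))))) → 5
  σ[f<4](γ[v; COUNT(*)→f]((S ∪ π[e,v](ρ[v/x](ρ[e/d](T)))))) → 5
  T → 6
  (σ[f<4](γ[v; COUNT(*)→f]((S ∪ π[e,v](ρ[v/x](ρ[e/d](T)))))) ⋈[f=d] T) → 1

== RESULT ==
v | f | x | d
p | 1 | r | 1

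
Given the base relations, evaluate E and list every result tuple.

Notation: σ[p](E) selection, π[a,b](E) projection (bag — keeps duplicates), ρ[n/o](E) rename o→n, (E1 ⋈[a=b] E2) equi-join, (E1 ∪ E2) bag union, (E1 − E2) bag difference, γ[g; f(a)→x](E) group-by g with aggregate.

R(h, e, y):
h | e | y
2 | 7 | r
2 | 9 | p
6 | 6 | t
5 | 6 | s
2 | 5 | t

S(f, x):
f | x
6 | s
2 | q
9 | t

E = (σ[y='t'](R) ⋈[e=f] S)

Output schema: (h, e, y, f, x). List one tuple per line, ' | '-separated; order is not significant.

Per-node cardinality:
  R → 5
  σ[y='t'](R) → 2
  S → 3
  (σ[y='t'](R) ⋈[e=f] S) → 1

== RESULT ==
h | e | y | f | x
6 | 6 | t | 6 | s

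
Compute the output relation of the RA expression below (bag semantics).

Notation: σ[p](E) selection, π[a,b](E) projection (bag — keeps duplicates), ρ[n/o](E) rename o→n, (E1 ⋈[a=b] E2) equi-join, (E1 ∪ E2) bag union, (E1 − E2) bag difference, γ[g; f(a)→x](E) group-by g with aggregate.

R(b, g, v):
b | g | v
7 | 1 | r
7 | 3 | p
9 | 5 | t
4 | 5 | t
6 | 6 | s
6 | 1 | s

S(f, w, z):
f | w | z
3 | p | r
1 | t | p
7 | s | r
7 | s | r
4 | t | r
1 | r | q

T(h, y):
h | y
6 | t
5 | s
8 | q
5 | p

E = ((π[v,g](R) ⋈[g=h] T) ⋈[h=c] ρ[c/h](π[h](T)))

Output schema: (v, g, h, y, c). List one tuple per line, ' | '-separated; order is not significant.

Row counts bottom-up:
  R → 6
  π[v,g](R) → 6
  T → 4
  (π[v,g](R) ⋈[g=h] T) → 5
  T → 4
  π[h](T) → 4
  ρ[c/h](π[h](T)) → 4
  ((π[v,g](R) ⋈[g=h] T) ⋈[h=c] ρ[c/h](π[h](T))) → 9

== RESULT ==
v | g | h | y | c
s | 6 | 6 | t | 6
t | 5 | 5 | p | 5
t | 5 | 5 | p | 5
t | 5 | 5 | p | 5
t | 5 | 5 | p | 5
t | 5 | 5 | s | 5
t | 5 | 5 | s | 5
t | 5 | 5 | s | 5
t | 5 | 5 | s | 5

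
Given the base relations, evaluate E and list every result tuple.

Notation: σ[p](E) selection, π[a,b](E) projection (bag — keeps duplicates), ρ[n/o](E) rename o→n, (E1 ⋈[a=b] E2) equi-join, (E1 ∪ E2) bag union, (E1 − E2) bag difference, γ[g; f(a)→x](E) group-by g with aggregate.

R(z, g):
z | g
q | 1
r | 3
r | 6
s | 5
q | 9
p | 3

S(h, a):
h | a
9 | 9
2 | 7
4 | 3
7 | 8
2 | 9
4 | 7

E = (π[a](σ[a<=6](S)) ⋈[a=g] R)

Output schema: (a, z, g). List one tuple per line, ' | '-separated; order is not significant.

Row counts bottom-up:
  S → 6
  σ[a<=6](S) → 1
  π[a](σ[a<=6](S)) → 1
  R → 6
  (π[a](σ[a<=6](S)) ⋈[a=g] R) → 2

== RESULT ==
a | z | g
3 | p | 3
3 | r | 3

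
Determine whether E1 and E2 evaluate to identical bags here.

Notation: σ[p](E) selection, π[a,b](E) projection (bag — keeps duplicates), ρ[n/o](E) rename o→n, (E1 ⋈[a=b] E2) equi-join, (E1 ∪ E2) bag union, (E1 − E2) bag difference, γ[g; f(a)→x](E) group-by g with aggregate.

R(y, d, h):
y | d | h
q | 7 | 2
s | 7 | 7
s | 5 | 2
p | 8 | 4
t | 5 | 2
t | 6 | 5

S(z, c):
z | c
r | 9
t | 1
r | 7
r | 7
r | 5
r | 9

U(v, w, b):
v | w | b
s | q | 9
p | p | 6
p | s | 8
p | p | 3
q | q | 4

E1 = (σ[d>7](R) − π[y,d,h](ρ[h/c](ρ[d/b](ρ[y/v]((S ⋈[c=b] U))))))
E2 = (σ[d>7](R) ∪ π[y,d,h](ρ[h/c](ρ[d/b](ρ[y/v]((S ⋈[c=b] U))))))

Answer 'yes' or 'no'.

E1 subexpression sizes:
  R → 6
  σ[d>7](R) → 1
  S → 6
  U → 5
  (S ⋈[c=b] U) → 2
  ρ[y/v]((S ⋈[c=b] U)) → 2
  ρ[d/b](ρ[y/v]((S ⋈[c=b] U))) → 2
  ρ[h/c](ρ[d/b](ρ[y/v]((S ⋈[c=b] U)))) → 2
  π[y,d,h](ρ[h/c](ρ[d/b](ρ[y/v]((S ⋈[c=b] U))))) → 2
  (σ[d>7](R) − π[y,d,h](ρ[h/c](ρ[d/b](ρ[y/v]((S ⋈[c=b] U)))))) → 1
E2 subexpression sizes:
  R → 6
  σ[d>7](R) → 1
  S → 6
  U → 5
  (S ⋈[c=b] U) → 2
  ρ[y/v]((S ⋈[c=b] U)) → 2
  ρ[d/b](ρ[y/v]((S ⋈[c=b] U))) → 2
  ρ[h/c](ρ[d/b](ρ[y/v]((S ⋈[c=b] U)))) → 2
  π[y,d,h](ρ[h/c](ρ[d/b](ρ[y/v]((S ⋈[c=b] U))))) → 2
  (σ[d>7](R) ∪ π[y,d,h](ρ[h/c](ρ[d/b](ρ[y/v]((S ⋈[c=b] U)))))) → 3

E1 result:
y | d | h
p | 8 | 4
E2 result:
y | d | h
p | 8 | 4
s | 9 | 9
s | 9 | 9
Witness: ('s', 9, 9) appears 0× in E1 but 2× in E2.

no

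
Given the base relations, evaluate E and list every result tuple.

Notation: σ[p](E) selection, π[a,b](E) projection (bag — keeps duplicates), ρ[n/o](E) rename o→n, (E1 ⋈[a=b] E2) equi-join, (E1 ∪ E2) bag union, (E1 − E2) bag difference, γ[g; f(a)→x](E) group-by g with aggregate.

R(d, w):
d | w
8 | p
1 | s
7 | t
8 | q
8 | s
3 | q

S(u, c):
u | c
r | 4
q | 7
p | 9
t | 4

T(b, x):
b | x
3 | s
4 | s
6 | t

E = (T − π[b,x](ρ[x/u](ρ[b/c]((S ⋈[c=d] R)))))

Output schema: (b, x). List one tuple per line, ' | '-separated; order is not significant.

Row counts bottom-up:
  T → 3
  S → 4
  R → 6
  (S ⋈[c=d] R) → 1
  ρ[b/c]((S ⋈[c=d] R)) → 1
  ρ[x/u](ρ[b/c]((S ⋈[c=d] R))) → 1
  π[b,x](ρ[x/u](ρ[b/c]((S ⋈[c=d] R)))) → 1
  (T − π[b,x](ρ[x/u](ρ[b/c]((S ⋈[c=d] R))))) → 3

== RESULT ==
b | x
3 | s
4 | s
6 | t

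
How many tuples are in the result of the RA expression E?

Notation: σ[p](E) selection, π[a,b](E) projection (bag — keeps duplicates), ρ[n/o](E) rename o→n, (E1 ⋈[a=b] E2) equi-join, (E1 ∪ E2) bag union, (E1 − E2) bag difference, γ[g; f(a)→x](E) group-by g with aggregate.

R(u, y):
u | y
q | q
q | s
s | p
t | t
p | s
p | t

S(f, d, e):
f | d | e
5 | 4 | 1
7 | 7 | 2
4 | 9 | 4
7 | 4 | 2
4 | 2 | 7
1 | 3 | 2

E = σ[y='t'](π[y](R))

Row counts bottom-up:
  R → 6
  π[y](R) → 6
  σ[y='t'](π[y](R)) → 2

|E| = 2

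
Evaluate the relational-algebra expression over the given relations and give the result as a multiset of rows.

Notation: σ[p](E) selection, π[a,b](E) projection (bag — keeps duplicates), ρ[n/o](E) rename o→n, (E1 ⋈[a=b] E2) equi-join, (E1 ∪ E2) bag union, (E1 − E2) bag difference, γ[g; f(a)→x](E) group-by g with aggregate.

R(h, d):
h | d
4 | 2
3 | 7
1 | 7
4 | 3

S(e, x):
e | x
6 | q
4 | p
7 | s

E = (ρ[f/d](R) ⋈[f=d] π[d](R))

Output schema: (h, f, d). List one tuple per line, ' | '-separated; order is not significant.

Per-node cardinality:
  R → 4
  ρ[f/d](R) → 4
  R → 4
  π[d](R) → 4
  (ρ[f/d](R) ⋈[f=d] π[d](R)) → 6

== RESULT ==
h | f | d
1 | 7 | 7
1 | 7 | 7
3 | 7 | 7
3 | 7 | 7
4 | 2 | 2
4 | 3 | 3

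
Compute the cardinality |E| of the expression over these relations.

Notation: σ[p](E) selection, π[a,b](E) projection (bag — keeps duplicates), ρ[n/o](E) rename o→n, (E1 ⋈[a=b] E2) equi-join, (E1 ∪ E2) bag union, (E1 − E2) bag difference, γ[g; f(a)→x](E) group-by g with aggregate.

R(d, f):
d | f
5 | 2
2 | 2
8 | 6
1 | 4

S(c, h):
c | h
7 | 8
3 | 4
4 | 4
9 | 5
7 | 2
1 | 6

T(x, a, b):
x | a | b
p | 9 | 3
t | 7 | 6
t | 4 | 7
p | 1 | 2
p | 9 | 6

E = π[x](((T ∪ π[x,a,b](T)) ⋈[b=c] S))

Per-node cardinality:
  T → 5
  T → 5
  π[x,a,b](T) → 5
  (T ∪ π[x,a,b](T)) → 10
  S → 6
  ((T ∪ π[x,a,b](T)) ⋈[b=c] S) → 6
  π[x](((T ∪ π[x,a,b](T)) ⋈[b=c] S)) → 6

|E| = 6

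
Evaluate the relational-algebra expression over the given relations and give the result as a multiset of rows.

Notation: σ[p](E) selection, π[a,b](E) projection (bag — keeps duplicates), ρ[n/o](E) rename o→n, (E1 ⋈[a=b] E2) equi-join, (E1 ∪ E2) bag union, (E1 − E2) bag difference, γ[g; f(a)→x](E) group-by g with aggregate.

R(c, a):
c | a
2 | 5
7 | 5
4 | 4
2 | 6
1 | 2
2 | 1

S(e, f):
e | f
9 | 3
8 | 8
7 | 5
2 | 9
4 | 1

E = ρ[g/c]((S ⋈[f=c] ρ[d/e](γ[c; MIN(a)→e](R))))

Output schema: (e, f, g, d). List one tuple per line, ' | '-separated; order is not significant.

Stepwise |·|:
  S → 5
  R → 6
  γ[c; MIN(a)→e](R) → 4
  ρ[d/e](γ[c; MIN(a)→e](R)) → 4
  (S ⋈[f=c] ρ[d/e](γ[c; MIN(a)→e](R))) → 1
  ρ[g/c]((S ⋈[f=c] ρ[d/e](γ[c; MIN(a)→e](R)))) → 1

== RESULT ==
e | f | g | d
4 | 1 | 1 | 2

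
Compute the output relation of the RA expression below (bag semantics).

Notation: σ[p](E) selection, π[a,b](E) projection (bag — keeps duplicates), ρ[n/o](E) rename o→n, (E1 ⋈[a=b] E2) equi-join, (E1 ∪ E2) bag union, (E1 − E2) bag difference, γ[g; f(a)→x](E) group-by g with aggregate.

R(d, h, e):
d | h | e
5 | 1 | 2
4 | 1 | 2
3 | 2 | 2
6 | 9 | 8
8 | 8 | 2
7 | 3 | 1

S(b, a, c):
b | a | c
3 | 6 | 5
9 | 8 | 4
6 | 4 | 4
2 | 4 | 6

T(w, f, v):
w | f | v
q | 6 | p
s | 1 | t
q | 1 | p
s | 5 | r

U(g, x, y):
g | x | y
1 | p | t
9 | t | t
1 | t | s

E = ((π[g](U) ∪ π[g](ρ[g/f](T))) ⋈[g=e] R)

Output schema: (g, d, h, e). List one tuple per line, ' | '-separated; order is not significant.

Per-node cardinality:
  U → 3
  π[g](U) → 3
  T → 4
  ρ[g/f](T) → 4
  π[g](ρ[g/f](T)) → 4
  (π[g](U) ∪ π[g](ρ[g/f](T))) → 7
  R → 6
  ((π[g](U) ∪ π[g](ρ[g/f](T))) ⋈[g=e] R) → 4

== RESULT ==
g | d | h | e
1 | 7 | 3 | 1
1 | 7 | 3 | 1
1 | 7 | 3 | 1
1 | 7 | 3 | 1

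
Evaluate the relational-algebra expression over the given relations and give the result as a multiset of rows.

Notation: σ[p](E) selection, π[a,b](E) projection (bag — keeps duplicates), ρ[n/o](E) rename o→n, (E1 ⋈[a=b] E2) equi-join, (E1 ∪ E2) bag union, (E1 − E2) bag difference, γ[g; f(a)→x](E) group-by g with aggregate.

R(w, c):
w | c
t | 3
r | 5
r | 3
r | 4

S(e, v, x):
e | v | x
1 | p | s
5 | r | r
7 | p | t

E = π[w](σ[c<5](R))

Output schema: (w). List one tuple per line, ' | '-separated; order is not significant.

Stepwise |·|:
  R → 4
  σ[c<5](R) → 3
  π[w](σ[c<5](R)) → 3

== RESULT ==
w
r
r
t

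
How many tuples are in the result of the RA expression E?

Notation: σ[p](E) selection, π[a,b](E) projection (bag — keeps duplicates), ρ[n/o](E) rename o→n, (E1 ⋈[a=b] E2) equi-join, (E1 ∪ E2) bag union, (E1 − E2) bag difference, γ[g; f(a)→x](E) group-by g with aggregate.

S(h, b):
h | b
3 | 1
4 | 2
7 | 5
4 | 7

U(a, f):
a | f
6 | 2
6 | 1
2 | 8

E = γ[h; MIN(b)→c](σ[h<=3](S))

Stepwise |·|:
  S → 4
  σ[h<=3](S) → 1
  γ[h; MIN(b)→c](σ[h<=3](S)) → 1

|E| = 1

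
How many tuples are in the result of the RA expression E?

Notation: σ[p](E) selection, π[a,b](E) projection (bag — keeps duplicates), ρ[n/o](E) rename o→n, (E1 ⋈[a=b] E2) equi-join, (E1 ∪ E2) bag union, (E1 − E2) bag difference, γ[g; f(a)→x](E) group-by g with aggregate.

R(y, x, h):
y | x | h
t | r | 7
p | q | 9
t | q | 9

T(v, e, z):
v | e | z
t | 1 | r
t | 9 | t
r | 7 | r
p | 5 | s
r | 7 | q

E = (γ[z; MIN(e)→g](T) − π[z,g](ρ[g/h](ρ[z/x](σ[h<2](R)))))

Row counts bottom-up:
  T → 5
  γ[z; MIN(e)→g](T) → 4
  R → 3
  σ[h<2](R) → 0
  ρ[z/x](σ[h<2](R)) → 0
  ρ[g/h](ρ[z/x](σ[h<2](R))) → 0
  π[z,g](ρ[g/h](ρ[z/x](σ[h<2](R)))) → 0
  (γ[z; MIN(e)→g](T) − π[z,g](ρ[g/h](ρ[z/x](σ[h<2](R))))) → 4

|E| = 4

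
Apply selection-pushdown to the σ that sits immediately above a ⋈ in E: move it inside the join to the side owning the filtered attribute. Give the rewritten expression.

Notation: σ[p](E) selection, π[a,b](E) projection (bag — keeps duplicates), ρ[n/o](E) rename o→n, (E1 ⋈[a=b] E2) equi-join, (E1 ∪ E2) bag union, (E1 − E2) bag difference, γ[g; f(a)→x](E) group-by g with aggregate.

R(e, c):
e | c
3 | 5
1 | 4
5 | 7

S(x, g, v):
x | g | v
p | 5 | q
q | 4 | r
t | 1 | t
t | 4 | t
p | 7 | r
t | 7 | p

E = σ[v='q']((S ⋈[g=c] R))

σ filters on v, owned by the left side.
E' = (σ[v='q'](S) ⋈[g=c] R)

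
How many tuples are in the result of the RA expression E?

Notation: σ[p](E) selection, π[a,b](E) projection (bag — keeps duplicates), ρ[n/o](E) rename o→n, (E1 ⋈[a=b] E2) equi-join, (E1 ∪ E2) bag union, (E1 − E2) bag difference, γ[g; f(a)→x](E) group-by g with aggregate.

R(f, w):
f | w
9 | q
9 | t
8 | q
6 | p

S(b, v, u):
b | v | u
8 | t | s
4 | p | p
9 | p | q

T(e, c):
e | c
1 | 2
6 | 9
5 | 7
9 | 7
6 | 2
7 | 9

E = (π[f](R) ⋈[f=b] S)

Per-node cardinality:
  R → 4
  π[f](R) → 4
  S → 3
  (π[f](R) ⋈[f=b] S) → 3

|E| = 3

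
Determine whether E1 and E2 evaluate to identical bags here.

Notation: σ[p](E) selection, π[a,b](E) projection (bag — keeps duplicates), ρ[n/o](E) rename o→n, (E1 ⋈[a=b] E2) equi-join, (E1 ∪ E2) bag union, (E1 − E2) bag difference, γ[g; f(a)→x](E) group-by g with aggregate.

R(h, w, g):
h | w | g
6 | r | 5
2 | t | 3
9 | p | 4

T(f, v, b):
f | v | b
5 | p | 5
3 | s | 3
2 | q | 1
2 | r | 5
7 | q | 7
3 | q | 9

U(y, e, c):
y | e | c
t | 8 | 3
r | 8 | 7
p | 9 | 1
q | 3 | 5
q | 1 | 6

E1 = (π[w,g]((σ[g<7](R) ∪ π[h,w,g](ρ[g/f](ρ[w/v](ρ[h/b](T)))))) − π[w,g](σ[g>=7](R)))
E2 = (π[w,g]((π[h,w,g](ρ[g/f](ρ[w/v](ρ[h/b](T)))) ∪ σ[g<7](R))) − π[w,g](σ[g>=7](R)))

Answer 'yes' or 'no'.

E1 subexpression sizes:
  R → 3
  σ[g<7](R) → 3
  T → 6
  ρ[h/b](T) → 6
  ρ[w/v](ρ[h/b](T)) → 6
  ρ[g/f](ρ[w/v](ρ[h/b](T))) → 6
  π[h,w,g](ρ[g/f](ρ[w/v](ρ[h/b](T)))) → 6
  (σ[g<7](R) ∪ π[h,w,g](ρ[g/f](ρ[w/v](ρ[h/b](T))))) → 9
  π[w,g]((σ[g<7](R) ∪ π[h,w,g](ρ[g/f](ρ[w/v](ρ[h/b](T)))))) → 9
  R → 3
  σ[g>=7](R) → 0
  π[w,g](σ[g>=7](R)) → 0
  (π[w,g]((σ[g<7](R) ∪ π[h,w,g](ρ[g/f](ρ[w/v](ρ[h/b](T)))))) − π[w,g](σ[g>=7](R))) → 9
E2 subexpression sizes:
  T → 6
  ρ[h/b](T) → 6
  ρ[w/v](ρ[h/b](T)) → 6
  ρ[g/f](ρ[w/v](ρ[h/b](T))) → 6
  π[h,w,g](ρ[g/f](ρ[w/v](ρ[h/b](T)))) → 6
  R → 3
  σ[g<7](R) → 3
  (π[h,w,g](ρ[g/f](ρ[w/v](ρ[h/b](T)))) ∪ σ[g<7](R)) → 9
  π[w,g]((π[h,w,g](ρ[g/f](ρ[w/v](ρ[h/b](T)))) ∪ σ[g<7](R))) → 9
  R → 3
  σ[g>=7](R) → 0
  π[w,g](σ[g>=7](R)) → 0
  (π[w,g]((π[h,w,g](ρ[g/f](ρ[w/v](ρ[h/b](T)))) ∪ σ[g<7](R))) − π[w,g](σ[g>=7](R))) → 9

E1 and E2 produce the same multiset:
w | g
p | 4
p | 5
q | 2
q | 3
q | 7
r | 2
r | 5
s | 3
t | 3

yes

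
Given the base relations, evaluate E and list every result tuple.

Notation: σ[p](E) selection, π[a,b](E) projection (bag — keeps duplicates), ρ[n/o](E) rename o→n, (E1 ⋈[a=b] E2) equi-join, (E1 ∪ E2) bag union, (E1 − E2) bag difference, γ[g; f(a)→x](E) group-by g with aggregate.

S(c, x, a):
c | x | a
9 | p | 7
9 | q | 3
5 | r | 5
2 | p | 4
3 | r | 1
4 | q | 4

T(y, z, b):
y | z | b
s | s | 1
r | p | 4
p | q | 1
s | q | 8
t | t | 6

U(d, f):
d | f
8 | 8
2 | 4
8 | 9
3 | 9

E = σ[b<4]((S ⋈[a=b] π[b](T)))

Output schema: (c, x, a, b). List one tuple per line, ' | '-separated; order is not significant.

Stepwise |·|:
  S → 6
  T → 5
  π[b](T) → 5
  (S ⋈[a=b] π[b](T)) → 4
  σ[b<4]((S ⋈[a=b] π[b](T))) → 2

== RESULT ==
c | x | a | b
3 | r | 1 | 1
3 | r | 1 | 1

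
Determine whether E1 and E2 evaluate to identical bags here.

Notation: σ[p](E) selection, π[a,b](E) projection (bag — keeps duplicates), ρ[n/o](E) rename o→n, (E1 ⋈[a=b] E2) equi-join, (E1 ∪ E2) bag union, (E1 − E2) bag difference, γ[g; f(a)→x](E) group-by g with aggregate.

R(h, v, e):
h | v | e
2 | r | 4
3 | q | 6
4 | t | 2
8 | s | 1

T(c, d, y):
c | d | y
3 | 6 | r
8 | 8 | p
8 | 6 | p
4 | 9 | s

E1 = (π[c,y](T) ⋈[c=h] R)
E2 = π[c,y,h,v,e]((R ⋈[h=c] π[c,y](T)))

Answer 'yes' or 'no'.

E1 per-node cardinality:
  T → 4
  π[c,y](T) → 4
  R → 4
  (π[c,y](T) ⋈[c=h] R) → 4
E2 per-node cardinality:
  R → 4
  T → 4
  π[c,y](T) → 4
  (R ⋈[h=c] π[c,y](T)) → 4
  π[c,y,h,v,e]((R ⋈[h=c] π[c,y](T))) → 4

E1 and E2 produce the same multiset:
c | y | h | v | e
3 | r | 3 | q | 6
4 | s | 4 | t | 2
8 | p | 8 | s | 1
8 | p | 8 | s | 1

yes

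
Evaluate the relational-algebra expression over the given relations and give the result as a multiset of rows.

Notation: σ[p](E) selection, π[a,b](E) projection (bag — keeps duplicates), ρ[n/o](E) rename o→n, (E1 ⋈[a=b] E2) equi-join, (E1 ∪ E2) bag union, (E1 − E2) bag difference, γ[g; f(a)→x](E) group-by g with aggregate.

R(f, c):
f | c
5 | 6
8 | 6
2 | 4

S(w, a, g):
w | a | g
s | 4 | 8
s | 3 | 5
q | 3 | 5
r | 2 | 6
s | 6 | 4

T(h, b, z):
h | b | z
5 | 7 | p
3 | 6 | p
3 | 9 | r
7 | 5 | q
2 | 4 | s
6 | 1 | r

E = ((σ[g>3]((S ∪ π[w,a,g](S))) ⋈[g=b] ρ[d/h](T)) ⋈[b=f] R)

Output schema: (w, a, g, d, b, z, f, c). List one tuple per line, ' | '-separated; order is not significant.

Row counts bottom-up:
  S → 5
  S → 5
  π[w,a,g](S) → 5
  (S ∪ π[w,a,g](S)) → 10
  σ[g>3]((S ∪ π[w,a,g](S))) → 10
  T → 6
  ρ[d/h](T) → 6
  (σ[g>3]((S ∪ π[w,a,g](S))) ⋈[g=b] ρ[d/h](T)) → 8
  R → 3
  ((σ[g>3]((S ∪ π[w,a,g](S))) ⋈[g=b] ρ[d/h](T)) ⋈[b=f] R) → 4

== RESULT ==
w | a | g | d | b | z | f | c
q | 3 | 5 | 7 | 5 | q | 5 | 6
q | 3 | 5 | 7 | 5 | q | 5 | 6
s | 3 | 5 | 7 | 5 | q | 5 | 6
s | 3 | 5 | 7 | 5 | q | 5 | 6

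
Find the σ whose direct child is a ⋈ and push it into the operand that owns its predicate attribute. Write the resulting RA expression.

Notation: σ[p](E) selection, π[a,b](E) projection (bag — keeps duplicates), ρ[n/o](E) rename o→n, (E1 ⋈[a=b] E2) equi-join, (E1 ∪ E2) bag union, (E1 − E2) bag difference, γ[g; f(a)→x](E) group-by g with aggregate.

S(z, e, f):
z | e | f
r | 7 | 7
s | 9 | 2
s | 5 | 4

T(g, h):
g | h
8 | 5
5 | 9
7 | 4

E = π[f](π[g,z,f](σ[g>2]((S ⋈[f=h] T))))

σ filters on g, owned by the right side.
E' = π[f](π[g,z,f]((S ⋈[f=h] σ[g>2](T))))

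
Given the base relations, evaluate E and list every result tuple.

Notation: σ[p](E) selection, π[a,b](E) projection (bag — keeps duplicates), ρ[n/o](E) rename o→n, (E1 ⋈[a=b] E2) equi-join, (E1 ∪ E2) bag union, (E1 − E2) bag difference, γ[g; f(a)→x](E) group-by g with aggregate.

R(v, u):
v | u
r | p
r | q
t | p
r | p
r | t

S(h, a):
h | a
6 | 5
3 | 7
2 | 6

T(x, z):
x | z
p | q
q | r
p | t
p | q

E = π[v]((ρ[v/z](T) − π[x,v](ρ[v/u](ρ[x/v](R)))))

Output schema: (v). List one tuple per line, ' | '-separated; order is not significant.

Row counts bottom-up:
  T → 4
  ρ[v/z](T) → 4
  R → 5
  ρ[x/v](R) → 5
  ρ[v/u](ρ[x/v](R)) → 5
  π[x,v](ρ[v/u](ρ[x/v](R))) → 5
  (ρ[v/z](T) − π[x,v](ρ[v/u](ρ[x/v](R)))) → 4
  π[v]((ρ[v/z](T) − π[x,v](ρ[v/u](ρ[x/v](R))))) → 4

== RESULT ==
v
q
q
r
t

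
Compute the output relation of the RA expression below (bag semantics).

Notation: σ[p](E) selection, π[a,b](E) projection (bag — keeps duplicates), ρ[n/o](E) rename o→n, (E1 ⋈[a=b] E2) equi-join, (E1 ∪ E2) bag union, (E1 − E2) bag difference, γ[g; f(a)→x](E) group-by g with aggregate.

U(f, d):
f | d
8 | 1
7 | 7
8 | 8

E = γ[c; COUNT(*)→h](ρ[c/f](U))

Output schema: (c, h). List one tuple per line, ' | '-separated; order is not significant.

Per-node cardinality:
  U → 3
  ρ[c/f](U) → 3
  γ[c; COUNT(*)→h](ρ[c/f](U)) → 2

== RESULT ==
c | h
7 | 1
8 | 2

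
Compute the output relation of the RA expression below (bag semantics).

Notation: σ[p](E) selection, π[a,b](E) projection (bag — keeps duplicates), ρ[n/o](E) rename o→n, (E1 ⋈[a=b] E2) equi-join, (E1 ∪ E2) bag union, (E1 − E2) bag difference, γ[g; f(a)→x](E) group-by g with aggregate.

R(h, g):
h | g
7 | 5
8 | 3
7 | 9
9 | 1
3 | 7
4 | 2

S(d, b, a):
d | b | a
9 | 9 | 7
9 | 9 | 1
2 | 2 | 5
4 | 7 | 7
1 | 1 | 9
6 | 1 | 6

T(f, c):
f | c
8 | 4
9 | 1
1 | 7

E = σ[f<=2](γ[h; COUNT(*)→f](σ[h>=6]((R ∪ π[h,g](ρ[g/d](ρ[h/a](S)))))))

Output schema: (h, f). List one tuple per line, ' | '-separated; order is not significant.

Subexpression sizes:
  R → 6
  S → 6
  ρ[h/a](S) → 6
  ρ[g/d](ρ[h/a](S)) → 6
  π[h,g](ρ[g/d](ρ[h/a](S))) → 6
  (R ∪ π[h,g](ρ[g/d](ρ[h/a](S)))) → 12
  σ[h>=6]((R ∪ π[h,g](ρ[g/d](ρ[h/a](S))))) → 8
  γ[h; COUNT(*)→f](σ[h>=6]((R ∪ π[h,g](ρ[g/d](ρ[h/a](S)))))) → 4
  σ[f<=2](γ[h; COUNT(*)→f](σ[h>=6]((R ∪ π[h,g](ρ[g/d](ρ[h/a](S))))))) → 3

== RESULT ==
h | f
6 | 1
8 | 1
9 | 2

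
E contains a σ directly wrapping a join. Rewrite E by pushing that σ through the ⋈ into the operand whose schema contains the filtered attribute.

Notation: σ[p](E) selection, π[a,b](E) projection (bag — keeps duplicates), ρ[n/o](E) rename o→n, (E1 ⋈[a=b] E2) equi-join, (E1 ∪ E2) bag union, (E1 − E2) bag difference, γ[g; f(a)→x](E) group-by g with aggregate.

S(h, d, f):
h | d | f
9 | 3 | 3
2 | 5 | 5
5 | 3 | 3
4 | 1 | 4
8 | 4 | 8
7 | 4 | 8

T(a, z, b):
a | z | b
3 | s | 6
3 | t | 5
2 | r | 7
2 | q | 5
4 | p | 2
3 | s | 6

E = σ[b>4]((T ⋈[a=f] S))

σ filters on b, owned by the left side.
E' = (σ[b>4](T) ⋈[a=f] S)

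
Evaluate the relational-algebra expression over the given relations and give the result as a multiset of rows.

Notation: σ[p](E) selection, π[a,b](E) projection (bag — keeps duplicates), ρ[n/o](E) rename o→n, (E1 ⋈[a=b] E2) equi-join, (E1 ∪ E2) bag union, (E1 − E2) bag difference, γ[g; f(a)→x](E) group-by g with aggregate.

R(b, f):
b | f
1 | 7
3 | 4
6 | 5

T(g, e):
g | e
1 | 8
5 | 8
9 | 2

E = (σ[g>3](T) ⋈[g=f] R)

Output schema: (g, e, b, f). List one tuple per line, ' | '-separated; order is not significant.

Subexpression sizes:
  T → 3
  σ[g>3](T) → 2
  R → 3
  (σ[g>3](T) ⋈[g=f] R) → 1

== RESULT ==
g | e | b | f
5 | 8 | 6 | 5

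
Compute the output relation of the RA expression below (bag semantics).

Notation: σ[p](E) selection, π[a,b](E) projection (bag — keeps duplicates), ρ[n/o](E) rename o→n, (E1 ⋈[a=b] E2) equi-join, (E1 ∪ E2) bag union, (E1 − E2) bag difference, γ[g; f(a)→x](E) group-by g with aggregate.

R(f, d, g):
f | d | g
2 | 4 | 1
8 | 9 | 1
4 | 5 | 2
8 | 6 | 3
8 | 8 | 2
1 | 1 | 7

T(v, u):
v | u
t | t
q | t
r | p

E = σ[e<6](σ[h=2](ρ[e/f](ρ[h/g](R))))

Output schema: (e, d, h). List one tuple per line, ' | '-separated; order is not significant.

Row counts bottom-up:
  R → 6
  ρ[h/g](R) → 6
  ρ[e/f](ρ[h/g](R)) → 6
  σ[h=2](ρ[e/f](ρ[h/g](R))) → 2
  σ[e<6](σ[h=2](ρ[e/f](ρ[h/g](R)))) → 1

== RESULT ==
e | d | h
4 | 5 | 2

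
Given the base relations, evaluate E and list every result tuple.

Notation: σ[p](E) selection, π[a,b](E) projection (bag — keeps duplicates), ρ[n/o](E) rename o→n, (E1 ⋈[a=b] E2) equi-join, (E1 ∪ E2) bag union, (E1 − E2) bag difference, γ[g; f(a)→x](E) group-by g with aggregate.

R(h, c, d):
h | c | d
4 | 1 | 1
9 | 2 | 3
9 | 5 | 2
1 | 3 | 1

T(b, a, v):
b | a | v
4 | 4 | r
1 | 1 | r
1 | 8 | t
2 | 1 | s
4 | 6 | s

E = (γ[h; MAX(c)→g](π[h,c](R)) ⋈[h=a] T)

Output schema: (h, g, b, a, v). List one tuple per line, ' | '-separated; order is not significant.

Subexpression sizes:
  R → 4
  π[h,c](R) → 4
  γ[h; MAX(c)→g](π[h,c](R)) → 3
  T → 5
  (γ[h; MAX(c)→g](π[h,c](R)) ⋈[h=a] T) → 3

== RESULT ==
h | g | b | a | v
1 | 3 | 1 | 1 | r
1 | 3 | 2 | 1 | s
4 | 1 | 4 | 4 | r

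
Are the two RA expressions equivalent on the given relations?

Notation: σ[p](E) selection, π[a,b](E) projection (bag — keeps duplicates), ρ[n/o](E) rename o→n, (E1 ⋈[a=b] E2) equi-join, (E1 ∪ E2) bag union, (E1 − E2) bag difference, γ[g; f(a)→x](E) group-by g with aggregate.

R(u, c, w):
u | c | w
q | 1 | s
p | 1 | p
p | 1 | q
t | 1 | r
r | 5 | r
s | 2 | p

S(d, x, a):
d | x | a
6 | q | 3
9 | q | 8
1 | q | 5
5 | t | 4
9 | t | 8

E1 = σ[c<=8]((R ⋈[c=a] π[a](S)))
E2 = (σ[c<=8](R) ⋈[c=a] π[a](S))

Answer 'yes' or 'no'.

E1 row counts bottom-up:
  R → 6
  S → 5
  π[a](S) → 5
  (R ⋈[c=a] π[a](S)) → 1
  σ[c<=8]((R ⋈[c=a] π[a](S))) → 1
E2 row counts bottom-up:
  R → 6
  σ[c<=8](R) → 6
  S → 5
  π[a](S) → 5
  (σ[c<=8](R) ⋈[c=a] π[a](S)) → 1

E1 and E2 produce the same multiset:
u | c | w | a
r | 5 | r | 5

yes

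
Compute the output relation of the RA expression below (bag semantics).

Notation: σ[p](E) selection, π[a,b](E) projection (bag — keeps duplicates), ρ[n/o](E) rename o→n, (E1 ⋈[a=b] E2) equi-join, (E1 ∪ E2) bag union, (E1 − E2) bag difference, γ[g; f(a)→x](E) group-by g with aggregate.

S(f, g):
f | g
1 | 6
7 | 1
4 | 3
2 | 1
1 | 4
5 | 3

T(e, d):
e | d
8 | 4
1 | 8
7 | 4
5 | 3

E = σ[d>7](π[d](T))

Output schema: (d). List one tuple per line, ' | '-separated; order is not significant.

Subexpression sizes:
  T → 4
  π[d](T) → 4
  σ[d>7](π[d](T)) → 1

== RESULT ==
d
8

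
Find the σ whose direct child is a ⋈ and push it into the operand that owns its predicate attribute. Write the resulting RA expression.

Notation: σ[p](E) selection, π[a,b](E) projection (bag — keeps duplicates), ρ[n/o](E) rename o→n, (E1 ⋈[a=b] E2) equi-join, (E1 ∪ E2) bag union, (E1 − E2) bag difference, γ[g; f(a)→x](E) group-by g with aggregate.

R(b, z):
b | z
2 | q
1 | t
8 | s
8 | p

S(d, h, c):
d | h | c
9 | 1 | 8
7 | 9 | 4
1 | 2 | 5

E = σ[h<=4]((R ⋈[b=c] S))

σ filters on h, owned by the right side.
E' = (R ⋈[b=c] σ[h<=4](S))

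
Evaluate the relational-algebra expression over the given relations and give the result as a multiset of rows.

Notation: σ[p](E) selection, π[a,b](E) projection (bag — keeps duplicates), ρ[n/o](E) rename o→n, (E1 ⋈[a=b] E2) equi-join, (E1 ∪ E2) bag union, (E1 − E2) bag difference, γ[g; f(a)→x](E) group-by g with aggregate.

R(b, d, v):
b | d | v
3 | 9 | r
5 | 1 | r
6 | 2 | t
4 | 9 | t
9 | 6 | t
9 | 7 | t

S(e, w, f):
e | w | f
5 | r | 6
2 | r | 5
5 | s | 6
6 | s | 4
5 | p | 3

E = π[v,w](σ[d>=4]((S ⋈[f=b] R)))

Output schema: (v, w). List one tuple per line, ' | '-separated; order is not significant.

Row counts bottom-up:
  S → 5
  R → 6
  (S ⋈[f=b] R) → 5
  σ[d>=4]((S ⋈[f=b] R)) → 2
  π[v,w](σ[d>=4]((S ⋈[f=b] R))) → 2

== RESULT ==
v | w
r | p
t | s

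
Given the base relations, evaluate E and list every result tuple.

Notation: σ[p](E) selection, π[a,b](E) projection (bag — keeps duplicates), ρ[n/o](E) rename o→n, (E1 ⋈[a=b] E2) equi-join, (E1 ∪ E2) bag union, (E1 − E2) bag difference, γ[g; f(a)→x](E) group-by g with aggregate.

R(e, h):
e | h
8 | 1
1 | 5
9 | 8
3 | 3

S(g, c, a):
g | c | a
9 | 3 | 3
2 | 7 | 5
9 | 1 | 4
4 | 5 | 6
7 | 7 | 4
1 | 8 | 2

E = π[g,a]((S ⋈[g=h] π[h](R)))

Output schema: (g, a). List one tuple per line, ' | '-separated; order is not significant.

Stepwise |·|:
  S → 6
  R → 4
  π[h](R) → 4
  (S ⋈[g=h] π[h](R)) → 1
  π[g,a]((S ⋈[g=h] π[h](R))) → 1

== RESULT ==
g | a
1 | 2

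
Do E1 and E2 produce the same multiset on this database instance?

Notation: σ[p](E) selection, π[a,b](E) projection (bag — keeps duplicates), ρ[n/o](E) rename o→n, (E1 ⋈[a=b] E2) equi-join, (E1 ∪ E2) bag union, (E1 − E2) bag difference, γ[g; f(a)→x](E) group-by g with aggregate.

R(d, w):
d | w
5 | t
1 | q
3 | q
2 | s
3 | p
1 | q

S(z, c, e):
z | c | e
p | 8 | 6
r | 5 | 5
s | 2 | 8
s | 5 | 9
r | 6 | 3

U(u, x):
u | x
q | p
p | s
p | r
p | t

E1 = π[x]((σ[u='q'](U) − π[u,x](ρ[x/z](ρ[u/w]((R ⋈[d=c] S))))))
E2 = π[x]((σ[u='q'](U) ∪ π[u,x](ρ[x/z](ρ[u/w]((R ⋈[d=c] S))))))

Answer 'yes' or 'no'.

E1 per-node cardinality:
  U → 4
  σ[u='q'](U) → 1
  R → 6
  S → 5
  (R ⋈[d=c] S) → 3
  ρ[u/w]((R ⋈[d=c] S)) → 3
  ρ[x/z](ρ[u/w]((R ⋈[d=c] S))) → 3
  π[u,x](ρ[x/z](ρ[u/w]((R ⋈[d=c] S)))) → 3
  (σ[u='q'](U) − π[u,x](ρ[x/z](ρ[u/w]((R ⋈[d=c] S))))) → 1
  π[x]((σ[u='q'](U) − π[u,x](ρ[x/z](ρ[u/w]((R ⋈[d=c] S)))))) → 1
E2 per-node cardinality:
  U → 4
  σ[u='q'](U) → 1
  R → 6
  S → 5
  (R ⋈[d=c] S) → 3
  ρ[u/w]((R ⋈[d=c] S)) → 3
  ρ[x/z](ρ[u/w]((R ⋈[d=c] S))) → 3
  π[u,x](ρ[x/z](ρ[u/w]((R ⋈[d=c] S)))) → 3
  (σ[u='q'](U) ∪ π[u,x](ρ[x/z](ρ[u/w]((R ⋈[d=c] S))))) → 4
  π[x]((σ[u='q'](U) ∪ π[u,x](ρ[x/z](ρ[u/w]((R ⋈[d=c] S)))))) → 4

E1 result:
x
p
E2 result:
x
p
r
s
s
Witness: ('s',) appears 0× in E1 but 2× in E2.

no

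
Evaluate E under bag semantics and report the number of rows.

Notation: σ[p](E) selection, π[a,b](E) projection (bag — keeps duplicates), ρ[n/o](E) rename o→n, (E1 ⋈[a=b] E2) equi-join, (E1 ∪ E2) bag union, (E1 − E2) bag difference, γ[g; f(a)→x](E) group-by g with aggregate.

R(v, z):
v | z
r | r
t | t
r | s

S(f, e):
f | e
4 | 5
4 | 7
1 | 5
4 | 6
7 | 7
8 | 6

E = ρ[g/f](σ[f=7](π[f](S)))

Subexpression sizes:
  S → 6
  π[f](S) → 6
  σ[f=7](π[f](S)) → 1
  ρ[g/f](σ[f=7](π[f](S))) → 1

|E| = 1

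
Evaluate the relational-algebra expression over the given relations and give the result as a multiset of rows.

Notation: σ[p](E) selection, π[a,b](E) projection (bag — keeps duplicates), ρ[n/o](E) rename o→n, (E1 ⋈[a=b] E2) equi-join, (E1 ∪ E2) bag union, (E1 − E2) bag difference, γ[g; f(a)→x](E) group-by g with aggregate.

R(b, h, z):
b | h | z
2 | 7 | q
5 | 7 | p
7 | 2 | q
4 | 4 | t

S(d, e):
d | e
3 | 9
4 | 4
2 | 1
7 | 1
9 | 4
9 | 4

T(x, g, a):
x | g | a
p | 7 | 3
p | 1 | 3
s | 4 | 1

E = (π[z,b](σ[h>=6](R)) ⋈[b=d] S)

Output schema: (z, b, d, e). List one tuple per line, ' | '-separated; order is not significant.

Subexpression sizes:
  R → 4
  σ[h>=6](R) → 2
  π[z,b](σ[h>=6](R)) → 2
  S → 6
  (π[z,b](σ[h>=6](R)) ⋈[b=d] S) → 1

== RESULT ==
z | b | d | e
q | 2 | 2 | 1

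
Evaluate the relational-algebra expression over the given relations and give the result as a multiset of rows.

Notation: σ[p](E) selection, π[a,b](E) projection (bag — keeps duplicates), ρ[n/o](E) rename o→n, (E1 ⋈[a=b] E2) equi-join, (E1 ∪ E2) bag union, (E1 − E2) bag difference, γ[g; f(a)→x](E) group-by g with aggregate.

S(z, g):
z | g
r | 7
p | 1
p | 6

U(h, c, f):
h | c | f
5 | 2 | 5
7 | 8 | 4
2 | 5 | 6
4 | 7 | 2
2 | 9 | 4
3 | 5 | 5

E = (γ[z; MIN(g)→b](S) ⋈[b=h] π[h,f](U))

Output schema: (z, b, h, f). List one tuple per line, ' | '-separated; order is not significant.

Subexpression sizes:
  S → 3
  γ[z; MIN(g)→b](S) → 2
  U → 6
  π[h,f](U) → 6
  (γ[z; MIN(g)→b](S) ⋈[b=h] π[h,f](U)) → 1

== RESULT ==
z | b | h | f
r | 7 | 7 | 4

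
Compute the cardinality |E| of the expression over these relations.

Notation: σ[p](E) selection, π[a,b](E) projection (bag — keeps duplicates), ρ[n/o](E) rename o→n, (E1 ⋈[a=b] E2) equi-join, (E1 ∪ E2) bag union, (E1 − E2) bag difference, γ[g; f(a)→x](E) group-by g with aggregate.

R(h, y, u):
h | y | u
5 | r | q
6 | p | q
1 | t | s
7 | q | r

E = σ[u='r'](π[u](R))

Per-node cardinality:
  R → 4
  π[u](R) → 4
  σ[u='r'](π[u](R)) → 1

|E| = 1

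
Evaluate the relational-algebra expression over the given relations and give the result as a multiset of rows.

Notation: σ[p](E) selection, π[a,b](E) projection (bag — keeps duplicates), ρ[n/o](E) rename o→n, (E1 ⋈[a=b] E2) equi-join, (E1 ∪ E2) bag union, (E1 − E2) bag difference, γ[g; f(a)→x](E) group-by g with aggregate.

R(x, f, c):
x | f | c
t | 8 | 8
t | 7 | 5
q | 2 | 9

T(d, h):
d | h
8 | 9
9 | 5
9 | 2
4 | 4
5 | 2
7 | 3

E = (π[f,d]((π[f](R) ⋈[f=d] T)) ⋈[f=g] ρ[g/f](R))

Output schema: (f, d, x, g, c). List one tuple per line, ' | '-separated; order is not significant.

Stepwise |·|:
  R → 3
  π[f](R) → 3
  T → 6
  (π[f](R) ⋈[f=d] T) → 2
  π[f,d]((π[f](R) ⋈[f=d] T)) → 2
  R → 3
  ρ[g/f](R) → 3
  (π[f,d]((π[f](R) ⋈[f=d] T)) ⋈[f=g] ρ[g/f](R)) → 2

== RESULT ==
f | d | x | g | c
7 | 7 | t | 7 | 5
8 | 8 | t | 8 | 8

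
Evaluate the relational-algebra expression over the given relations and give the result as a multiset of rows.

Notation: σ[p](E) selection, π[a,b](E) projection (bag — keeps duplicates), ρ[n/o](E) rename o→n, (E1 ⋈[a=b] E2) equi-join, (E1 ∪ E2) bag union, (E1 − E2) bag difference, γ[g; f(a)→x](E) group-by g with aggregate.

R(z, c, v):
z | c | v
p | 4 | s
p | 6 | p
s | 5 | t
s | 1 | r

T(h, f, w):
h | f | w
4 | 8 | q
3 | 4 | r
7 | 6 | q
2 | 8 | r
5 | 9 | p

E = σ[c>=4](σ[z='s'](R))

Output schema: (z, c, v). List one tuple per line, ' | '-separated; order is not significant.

Stepwise |·|:
  R → 4
  σ[z='s'](R) → 2
  σ[c>=4](σ[z='s'](R)) → 1

== RESULT ==
z | c | v
s | 5 | t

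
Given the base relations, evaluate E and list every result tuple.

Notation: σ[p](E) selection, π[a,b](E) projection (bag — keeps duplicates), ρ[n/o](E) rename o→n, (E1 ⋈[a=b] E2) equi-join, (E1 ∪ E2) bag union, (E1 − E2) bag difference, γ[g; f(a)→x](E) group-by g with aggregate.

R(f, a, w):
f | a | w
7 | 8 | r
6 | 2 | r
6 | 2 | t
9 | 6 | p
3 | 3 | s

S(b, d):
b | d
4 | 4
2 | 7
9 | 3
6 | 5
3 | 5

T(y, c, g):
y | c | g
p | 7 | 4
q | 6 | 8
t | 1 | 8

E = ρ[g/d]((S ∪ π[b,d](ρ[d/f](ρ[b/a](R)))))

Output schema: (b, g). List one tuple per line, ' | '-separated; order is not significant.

Stepwise |·|:
  S → 5
  R → 5
  ρ[b/a](R) → 5
  ρ[d/f](ρ[b/a](R)) → 5
  π[b,d](ρ[d/f](ρ[b/a](R))) → 5
  (S ∪ π[b,d](ρ[d/f](ρ[b/a](R)))) → 10
  ρ[g/d]((S ∪ π[b,d](ρ[d/f](ρ[b/a](R))))) → 10

== RESULT ==
b | g
2 | 6
2 | 6
2 | 7
3 | 3
3 | 5
4 | 4
6 | 5
6 | 9
8 | 7
9 | 3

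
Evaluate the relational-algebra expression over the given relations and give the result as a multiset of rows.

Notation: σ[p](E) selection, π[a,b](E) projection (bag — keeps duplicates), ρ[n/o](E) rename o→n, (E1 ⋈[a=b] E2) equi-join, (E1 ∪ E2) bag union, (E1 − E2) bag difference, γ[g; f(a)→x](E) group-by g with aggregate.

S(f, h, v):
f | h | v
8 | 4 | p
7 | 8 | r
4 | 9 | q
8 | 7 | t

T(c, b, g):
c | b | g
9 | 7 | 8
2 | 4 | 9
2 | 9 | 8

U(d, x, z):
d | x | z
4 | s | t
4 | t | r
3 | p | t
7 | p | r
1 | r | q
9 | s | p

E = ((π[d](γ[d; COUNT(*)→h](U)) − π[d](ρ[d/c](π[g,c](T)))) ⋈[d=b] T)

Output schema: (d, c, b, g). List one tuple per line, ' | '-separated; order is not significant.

Per-node cardinality:
  U → 6
  γ[d; COUNT(*)→h](U) → 5
  π[d](γ[d; COUNT(*)→h](U)) → 5
  T → 3
  π[g,c](T) → 3
  ρ[d/c](π[g,c](T)) → 3
  π[d](ρ[d/c](π[g,c](T))) → 3
  (π[d](γ[d; COUNT(*)→h](U)) − π[d](ρ[d/c](π[g,c](T)))) → 4
  T → 3
  ((π[d](γ[d; COUNT(*)→h](U)) − π[d](ρ[d/c](π[g,c](T)))) ⋈[d=b] T) → 2

== RESULT ==
d | c | b | g
4 | 2 | 4 | 9
7 | 9 | 7 | 8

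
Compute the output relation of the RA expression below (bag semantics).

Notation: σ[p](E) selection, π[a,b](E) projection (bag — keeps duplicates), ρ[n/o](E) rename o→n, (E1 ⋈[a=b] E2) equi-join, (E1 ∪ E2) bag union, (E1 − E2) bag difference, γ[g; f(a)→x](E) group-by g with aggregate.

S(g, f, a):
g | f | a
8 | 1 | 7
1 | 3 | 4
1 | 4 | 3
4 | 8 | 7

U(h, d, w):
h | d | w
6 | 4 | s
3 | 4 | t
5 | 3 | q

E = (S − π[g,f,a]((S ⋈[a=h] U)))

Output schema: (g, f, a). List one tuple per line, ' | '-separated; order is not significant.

Row counts bottom-up:
  S → 4
  S → 4
  U → 3
  (S ⋈[a=h] U) → 1
  π[g,f,a]((S ⋈[a=h] U)) → 1
  (S − π[g,f,a]((S ⋈[a=h] U))) → 3

== RESULT ==
g | f | a
1 | 3 | 4
4 | 8 | 7
8 | 1 | 7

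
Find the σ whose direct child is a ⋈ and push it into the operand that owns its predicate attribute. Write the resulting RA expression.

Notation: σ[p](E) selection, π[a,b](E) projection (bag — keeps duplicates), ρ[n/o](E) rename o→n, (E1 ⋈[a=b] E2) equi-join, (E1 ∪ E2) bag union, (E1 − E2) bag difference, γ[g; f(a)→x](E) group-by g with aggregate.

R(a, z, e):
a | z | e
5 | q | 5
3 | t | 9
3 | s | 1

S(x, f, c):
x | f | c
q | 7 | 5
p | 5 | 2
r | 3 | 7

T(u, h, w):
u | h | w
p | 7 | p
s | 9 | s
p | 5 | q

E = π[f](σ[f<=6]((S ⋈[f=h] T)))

σ filters on f, owned by the left side.
E' = π[f]((σ[f<=6](S) ⋈[f=h] T))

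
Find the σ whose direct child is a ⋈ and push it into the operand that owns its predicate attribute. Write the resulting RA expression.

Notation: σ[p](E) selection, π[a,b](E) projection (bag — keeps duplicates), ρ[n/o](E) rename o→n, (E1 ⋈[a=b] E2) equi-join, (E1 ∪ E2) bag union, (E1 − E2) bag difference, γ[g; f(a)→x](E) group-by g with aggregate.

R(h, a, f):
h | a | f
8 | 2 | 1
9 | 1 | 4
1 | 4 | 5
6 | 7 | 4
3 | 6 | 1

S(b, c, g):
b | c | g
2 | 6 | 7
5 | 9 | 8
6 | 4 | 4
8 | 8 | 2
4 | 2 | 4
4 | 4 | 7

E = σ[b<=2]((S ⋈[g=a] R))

σ filters on b, owned by the left side.
E' = (σ[b<=2](S) ⋈[g=a] R)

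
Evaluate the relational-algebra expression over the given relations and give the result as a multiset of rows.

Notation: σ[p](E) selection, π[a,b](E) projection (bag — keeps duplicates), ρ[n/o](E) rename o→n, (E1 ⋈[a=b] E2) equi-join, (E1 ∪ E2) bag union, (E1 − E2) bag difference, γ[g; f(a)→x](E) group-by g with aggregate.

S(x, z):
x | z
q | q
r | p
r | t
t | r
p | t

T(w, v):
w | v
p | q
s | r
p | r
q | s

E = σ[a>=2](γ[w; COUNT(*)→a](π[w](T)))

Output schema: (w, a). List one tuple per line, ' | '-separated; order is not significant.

Stepwise |·|:
  T → 4
  π[w](T) → 4
  γ[w; COUNT(*)→a](π[w](T)) → 3
  σ[a>=2](γ[w; COUNT(*)→a](π[w](T))) → 1

== RESULT ==
w | a
p | 2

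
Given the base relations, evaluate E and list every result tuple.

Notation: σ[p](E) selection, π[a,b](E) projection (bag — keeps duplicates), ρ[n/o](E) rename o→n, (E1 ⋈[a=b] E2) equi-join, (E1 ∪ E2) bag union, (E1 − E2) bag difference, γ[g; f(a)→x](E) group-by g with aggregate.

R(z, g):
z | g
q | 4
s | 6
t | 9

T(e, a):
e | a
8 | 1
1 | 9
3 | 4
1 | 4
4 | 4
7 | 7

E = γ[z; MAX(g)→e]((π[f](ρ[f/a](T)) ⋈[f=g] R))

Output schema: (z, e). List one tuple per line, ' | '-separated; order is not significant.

Per-node cardinality:
  T → 6
  ρ[f/a](T) → 6
  π[f](ρ[f/a](T)) → 6
  R → 3
  (π[f](ρ[f/a](T)) ⋈[f=g] R) → 4
  γ[z; MAX(g)→e]((π[f](ρ[f/a](T)) ⋈[f=g] R)) → 2

== RESULT ==
z | e
q | 4
t | 9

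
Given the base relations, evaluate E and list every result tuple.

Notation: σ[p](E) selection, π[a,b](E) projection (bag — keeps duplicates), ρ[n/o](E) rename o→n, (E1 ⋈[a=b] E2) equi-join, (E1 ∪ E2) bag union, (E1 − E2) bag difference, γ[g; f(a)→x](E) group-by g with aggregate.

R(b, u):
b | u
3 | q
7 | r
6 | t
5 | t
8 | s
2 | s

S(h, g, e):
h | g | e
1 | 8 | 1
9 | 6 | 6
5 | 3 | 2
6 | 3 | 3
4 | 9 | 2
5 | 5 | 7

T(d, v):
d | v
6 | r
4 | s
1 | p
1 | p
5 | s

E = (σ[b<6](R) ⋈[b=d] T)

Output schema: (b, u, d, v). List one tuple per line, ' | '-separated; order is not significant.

Row counts bottom-up:
  R → 6
  σ[b<6](R) → 3
  T → 5
  (σ[b<6](R) ⋈[b=d] T) → 1

== RESULT ==
b | u | d | v
5 | t | 5 | s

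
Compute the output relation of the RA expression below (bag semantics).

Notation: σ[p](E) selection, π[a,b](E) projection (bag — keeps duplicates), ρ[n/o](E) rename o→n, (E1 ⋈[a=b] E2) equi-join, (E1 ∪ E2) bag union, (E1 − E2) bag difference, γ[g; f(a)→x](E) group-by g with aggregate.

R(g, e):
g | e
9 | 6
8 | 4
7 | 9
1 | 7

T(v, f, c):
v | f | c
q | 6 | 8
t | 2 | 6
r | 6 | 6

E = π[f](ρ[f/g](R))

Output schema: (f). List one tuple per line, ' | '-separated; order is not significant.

Subexpression sizes:
  R → 4
  ρ[f/g](R) → 4
  π[f](ρ[f/g](R)) → 4

== RESULT ==
f
1
7
8
9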